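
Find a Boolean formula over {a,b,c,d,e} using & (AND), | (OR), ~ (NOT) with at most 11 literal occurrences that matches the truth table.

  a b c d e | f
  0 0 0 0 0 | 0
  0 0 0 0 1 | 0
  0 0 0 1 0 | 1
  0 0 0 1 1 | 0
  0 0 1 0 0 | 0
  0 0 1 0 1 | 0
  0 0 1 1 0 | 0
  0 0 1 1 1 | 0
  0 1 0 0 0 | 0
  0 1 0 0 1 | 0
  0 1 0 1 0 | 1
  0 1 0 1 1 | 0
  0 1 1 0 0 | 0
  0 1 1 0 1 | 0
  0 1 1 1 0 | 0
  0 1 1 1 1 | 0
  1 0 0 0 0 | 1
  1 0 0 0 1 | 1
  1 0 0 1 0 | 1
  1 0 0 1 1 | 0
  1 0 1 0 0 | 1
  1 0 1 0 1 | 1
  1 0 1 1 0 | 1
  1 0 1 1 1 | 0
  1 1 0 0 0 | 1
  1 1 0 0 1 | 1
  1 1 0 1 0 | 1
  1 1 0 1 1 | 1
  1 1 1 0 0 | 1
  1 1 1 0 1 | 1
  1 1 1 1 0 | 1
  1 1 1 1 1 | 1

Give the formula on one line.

  ~d = 11001100110011001100110011001100
  (~d | b) = 11001100111111111100110011111111
  (a & (~d | b)) = 00000000000000001100110011111111
  ~e = 10101010101010101010101010101010
  (c | ~e) = 10101111101011111010111110101111
  ~c = 11110000111100001111000011110000
  (~c | a) = 11110000111100001111111111111111
  ((c | ~e) & (~c | a)) = 10100000101000001010111110101111
  (d & ~e) = 00100010001000100010001000100010
  (((c | ~e) & (~c | a)) & (d & ~e)) = 00100000001000000010001000100010
  ((a & (~d | b)) | (((c | ~e) & (~c | a)) & (d & ~e))) = 00100000001000001110111011111111

((a & (~d | b)) | (((c | ~e) & (~c | a)) & (d & ~e)))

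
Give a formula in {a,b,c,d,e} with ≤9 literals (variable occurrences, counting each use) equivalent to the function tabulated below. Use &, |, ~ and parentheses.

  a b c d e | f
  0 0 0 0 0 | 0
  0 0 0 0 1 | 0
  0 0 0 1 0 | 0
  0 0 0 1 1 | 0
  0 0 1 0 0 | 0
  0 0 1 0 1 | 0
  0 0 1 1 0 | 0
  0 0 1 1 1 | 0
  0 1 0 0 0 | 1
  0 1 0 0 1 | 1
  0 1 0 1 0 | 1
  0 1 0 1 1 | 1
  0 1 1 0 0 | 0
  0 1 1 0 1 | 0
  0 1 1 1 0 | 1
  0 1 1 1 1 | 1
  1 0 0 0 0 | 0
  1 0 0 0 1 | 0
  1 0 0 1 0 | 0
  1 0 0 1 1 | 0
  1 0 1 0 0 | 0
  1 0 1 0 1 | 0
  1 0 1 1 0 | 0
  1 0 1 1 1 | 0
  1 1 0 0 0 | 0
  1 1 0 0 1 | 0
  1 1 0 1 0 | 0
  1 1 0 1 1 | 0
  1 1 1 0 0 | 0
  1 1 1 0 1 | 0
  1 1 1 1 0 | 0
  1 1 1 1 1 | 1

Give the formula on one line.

((b & ((c & e) | ~a)) & (d | ~c))

  (c & e) = 00000101000001010000010100000101
  ~a = 11111111111111110000000000000000
  ((c & e) | ~a) = 11111111111111110000010100000101
  (b & ((c & e) | ~a)) = 00000000111111110000000000000101
  ~c = 11110000111100001111000011110000
  (d | ~c) = 11110011111100111111001111110011
  ((b & ((c & e) | ~a)) & (d | ~c)) = 00000000111100110000000000000001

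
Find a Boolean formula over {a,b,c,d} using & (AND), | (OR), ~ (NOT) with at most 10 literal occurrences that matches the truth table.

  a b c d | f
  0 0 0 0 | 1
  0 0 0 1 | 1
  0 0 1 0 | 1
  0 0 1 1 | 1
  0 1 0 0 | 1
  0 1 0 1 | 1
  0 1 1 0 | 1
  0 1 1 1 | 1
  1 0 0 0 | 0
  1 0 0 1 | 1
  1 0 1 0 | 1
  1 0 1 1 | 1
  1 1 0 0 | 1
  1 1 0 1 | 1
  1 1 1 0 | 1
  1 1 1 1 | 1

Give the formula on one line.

  ~a = 1111111100000000
  (d | ~a) = 1111111101010101
  (c | d) = 0111011101110111
  (b | c) = 0011111100111111
  ((c | d) & (b | c)) = 0011011100110111
  (((c | d) & (b | c)) | b) = 0011111100111111
  ((d | ~a) | (((c | d) & (b | c)) | b)) = 1111111101111111

((d | ~a) | (((c | d) & (b | c)) | b))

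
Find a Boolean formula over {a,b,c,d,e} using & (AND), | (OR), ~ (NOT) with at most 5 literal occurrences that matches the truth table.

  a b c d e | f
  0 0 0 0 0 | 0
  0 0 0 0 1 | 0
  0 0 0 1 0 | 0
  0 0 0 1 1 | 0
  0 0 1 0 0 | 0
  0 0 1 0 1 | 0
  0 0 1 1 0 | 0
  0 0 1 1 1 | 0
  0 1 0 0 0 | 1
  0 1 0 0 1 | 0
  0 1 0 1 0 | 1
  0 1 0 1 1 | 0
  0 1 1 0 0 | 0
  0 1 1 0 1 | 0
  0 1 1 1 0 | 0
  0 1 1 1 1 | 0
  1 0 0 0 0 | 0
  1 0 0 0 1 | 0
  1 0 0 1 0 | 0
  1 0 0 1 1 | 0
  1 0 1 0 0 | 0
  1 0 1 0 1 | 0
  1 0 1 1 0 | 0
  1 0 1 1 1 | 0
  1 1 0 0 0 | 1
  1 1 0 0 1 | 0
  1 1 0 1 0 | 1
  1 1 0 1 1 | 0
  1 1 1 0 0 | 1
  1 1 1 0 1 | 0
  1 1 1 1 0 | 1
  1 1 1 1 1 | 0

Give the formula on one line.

((b & ((a | ~c) | ~b)) & ~e)

  ~c = 11110000111100001111000011110000
  (a | ~c) = 11110000111100001111111111111111
  ~b = 11111111000000001111111100000000
  ((a | ~c) | ~b) = 11111111111100001111111111111111
  (b & ((a | ~c) | ~b)) = 00000000111100000000000011111111
  ~e = 10101010101010101010101010101010
  ((b & ((a | ~c) | ~b)) & ~e) = 00000000101000000000000010101010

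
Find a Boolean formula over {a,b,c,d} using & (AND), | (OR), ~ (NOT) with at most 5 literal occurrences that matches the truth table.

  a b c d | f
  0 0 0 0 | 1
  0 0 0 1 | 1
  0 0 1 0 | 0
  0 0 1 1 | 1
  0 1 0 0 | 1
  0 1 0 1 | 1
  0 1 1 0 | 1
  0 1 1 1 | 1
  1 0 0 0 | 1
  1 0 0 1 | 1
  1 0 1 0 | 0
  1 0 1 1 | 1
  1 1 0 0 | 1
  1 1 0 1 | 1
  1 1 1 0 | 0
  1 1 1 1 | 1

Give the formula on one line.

  ~c = 1100110011001100
  ~a = 1111111100000000
  (b & ~a) = 0000111100000000
  (~c | (b & ~a)) = 1100111111001100
  ((~c | (b & ~a)) | d) = 1101111111011101

((~c | (b & ~a)) | d)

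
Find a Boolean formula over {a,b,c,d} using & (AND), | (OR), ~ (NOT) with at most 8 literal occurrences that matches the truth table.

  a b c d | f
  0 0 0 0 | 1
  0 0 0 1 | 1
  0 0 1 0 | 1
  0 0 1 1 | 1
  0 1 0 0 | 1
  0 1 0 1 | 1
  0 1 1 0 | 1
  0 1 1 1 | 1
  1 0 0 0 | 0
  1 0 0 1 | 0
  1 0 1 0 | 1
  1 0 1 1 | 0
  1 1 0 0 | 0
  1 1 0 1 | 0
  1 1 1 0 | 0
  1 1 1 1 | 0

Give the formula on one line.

((~a | (~d & ~b)) & ((a & c) | ~a))

  ~a = 1111111100000000
  ~d = 1010101010101010
  ~b = 1111000011110000
  (~d & ~b) = 1010000010100000
  (~a | (~d & ~b)) = 1111111110100000
  (a & c) = 0000000000110011
  ((a & c) | ~a) = 1111111100110011
  ((~a | (~d & ~b)) & ((a & c) | ~a)) = 1111111100100000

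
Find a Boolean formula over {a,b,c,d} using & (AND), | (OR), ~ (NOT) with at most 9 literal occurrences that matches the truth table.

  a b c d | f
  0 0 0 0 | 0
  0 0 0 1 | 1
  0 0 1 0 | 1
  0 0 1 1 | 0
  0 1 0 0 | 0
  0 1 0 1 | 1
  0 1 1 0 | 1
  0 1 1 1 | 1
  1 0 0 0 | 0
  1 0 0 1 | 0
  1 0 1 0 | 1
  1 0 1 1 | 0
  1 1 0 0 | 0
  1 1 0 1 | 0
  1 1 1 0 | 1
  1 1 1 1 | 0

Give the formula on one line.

((((~b & ~c) | (~d | b)) & (~a | ~d)) & (c | (d & ~c)))

  ~b = 1111000011110000
  ~c = 1100110011001100
  (~b & ~c) = 1100000011000000
  ~d = 1010101010101010
  (~d | b) = 1010111110101111
  ((~b & ~c) | (~d | b)) = 1110111111101111
  ~a = 1111111100000000
  (~a | ~d) = 1111111110101010
  (((~b & ~c) | (~d | b)) & (~a | ~d)) = 1110111110101010
  (d & ~c) = 0100010001000100
  (c | (d & ~c)) = 0111011101110111
  ((((~b & ~c) | (~d | b)) & (~a | ~d)) & (c | (d & ~c))) = 0110011100100010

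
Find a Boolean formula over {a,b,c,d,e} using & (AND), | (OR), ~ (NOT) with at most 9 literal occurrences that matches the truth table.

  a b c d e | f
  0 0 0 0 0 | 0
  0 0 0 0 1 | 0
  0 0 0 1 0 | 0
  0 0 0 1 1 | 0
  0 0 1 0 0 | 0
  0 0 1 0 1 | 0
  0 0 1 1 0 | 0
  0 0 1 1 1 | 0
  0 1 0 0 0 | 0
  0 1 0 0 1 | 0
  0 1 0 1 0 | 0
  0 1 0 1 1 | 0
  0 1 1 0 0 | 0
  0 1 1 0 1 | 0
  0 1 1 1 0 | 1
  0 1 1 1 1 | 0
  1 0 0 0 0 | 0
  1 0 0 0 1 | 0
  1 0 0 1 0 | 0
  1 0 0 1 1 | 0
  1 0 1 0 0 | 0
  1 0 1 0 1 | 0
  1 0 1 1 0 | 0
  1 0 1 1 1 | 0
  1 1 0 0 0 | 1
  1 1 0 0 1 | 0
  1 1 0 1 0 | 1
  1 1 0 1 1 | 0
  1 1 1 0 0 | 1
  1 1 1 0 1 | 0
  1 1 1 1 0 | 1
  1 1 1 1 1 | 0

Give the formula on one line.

  ~e = 10101010101010101010101010101010
  (b & ~e) = 00000000101010100000000010101010
  ~c = 11110000111100001111000011110000
  (b | ~c) = 11110000111111111111000011111111
  (c & (b | ~c)) = 00000000000011110000000000001111
  ((c & (b | ~c)) & d) = 00000000000000110000000000000011
  (a | ((c & (b | ~c)) & d)) = 00000000000000111111111111111111
  ((b & ~e) & (a | ((c & (b | ~c)) & d))) = 00000000000000100000000010101010

((b & ~e) & (a | ((c & (b | ~c)) & d)))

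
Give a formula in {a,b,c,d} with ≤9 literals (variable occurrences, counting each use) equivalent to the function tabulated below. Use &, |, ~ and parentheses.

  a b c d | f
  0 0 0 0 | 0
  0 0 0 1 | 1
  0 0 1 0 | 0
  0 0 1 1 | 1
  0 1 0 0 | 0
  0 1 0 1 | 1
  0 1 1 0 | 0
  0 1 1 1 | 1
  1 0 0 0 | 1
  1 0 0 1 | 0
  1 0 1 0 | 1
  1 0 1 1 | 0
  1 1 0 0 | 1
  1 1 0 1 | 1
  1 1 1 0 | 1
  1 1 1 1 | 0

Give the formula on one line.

((d | a) & (~d | (~a | (b & ~c))))

  (d | a) = 0101010111111111
  ~d = 1010101010101010
  ~a = 1111111100000000
  ~c = 1100110011001100
  (b & ~c) = 0000110000001100
  (~a | (b & ~c)) = 1111111100001100
  (~d | (~a | (b & ~c))) = 1111111110101110
  ((d | a) & (~d | (~a | (b & ~c)))) = 0101010110101110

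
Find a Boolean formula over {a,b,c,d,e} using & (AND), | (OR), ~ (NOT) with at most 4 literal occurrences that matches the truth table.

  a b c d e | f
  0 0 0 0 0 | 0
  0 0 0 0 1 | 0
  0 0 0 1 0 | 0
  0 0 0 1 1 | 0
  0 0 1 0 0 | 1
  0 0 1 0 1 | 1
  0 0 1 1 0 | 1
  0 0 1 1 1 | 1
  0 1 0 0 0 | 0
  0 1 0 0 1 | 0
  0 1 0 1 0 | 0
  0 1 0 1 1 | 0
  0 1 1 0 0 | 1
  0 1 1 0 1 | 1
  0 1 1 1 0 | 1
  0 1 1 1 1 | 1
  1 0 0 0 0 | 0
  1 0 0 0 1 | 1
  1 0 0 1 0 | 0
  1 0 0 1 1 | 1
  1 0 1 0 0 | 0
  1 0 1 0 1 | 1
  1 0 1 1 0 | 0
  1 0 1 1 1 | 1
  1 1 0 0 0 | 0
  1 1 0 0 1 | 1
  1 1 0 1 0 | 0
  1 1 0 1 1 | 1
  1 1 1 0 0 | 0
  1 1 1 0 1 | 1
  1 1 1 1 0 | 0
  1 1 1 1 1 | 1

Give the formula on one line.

((a | c) & (e | ~a))

  (a | c) = 00001111000011111111111111111111
  ~a = 11111111111111110000000000000000
  (e | ~a) = 11111111111111110101010101010101
  ((a | c) & (e | ~a)) = 00001111000011110101010101010101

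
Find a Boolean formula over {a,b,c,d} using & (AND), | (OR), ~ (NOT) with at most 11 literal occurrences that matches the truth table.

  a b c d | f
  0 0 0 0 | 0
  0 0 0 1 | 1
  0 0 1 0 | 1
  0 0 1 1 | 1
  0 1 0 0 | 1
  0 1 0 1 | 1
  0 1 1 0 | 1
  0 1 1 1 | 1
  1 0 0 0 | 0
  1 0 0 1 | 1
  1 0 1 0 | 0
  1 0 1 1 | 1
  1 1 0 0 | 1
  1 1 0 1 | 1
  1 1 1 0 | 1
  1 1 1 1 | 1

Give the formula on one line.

((((c & (b | (~a & ~d))) & (c & ~b)) | b) | d)

  ~a = 1111111100000000
  ~d = 1010101010101010
  (~a & ~d) = 1010101000000000
  (b | (~a & ~d)) = 1010111100001111
  (c & (b | (~a & ~d))) = 0010001100000011
  ~b = 1111000011110000
  (c & ~b) = 0011000000110000
  ((c & (b | (~a & ~d))) & (c & ~b)) = 0010000000000000
  (((c & (b | (~a & ~d))) & (c & ~b)) | b) = 0010111100001111
  ((((c & (b | (~a & ~d))) & (c & ~b)) | b) | d) = 0111111101011111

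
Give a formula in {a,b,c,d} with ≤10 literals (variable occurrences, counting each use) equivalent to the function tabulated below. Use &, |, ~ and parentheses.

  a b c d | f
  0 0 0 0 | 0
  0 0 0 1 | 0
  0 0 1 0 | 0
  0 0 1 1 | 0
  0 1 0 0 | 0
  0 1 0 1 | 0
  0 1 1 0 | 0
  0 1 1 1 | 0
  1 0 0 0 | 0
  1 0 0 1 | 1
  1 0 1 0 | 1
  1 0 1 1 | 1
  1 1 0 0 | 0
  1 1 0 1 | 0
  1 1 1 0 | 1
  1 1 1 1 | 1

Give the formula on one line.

  ~d = 1010101010101010
  ~b = 1111000011110000
  (c | ~b) = 1111001111110011
  (~d | (c | ~b)) = 1111101111111011
  ~a = 1111111100000000
  (~a & ~b) = 1111000000000000
  ((~a & ~b) | c) = 1111001100110011
  (((~a & ~b) | c) | d) = 1111011101110111
  ((~d | (c | ~b)) & (((~a & ~b) | c) | d)) = 1111001101110011
  (((~d | (c | ~b)) & (((~a & ~b) | c) | d)) & a) = 0000000001110011

(((~d | (c | ~b)) & (((~a & ~b) | c) | d)) & a)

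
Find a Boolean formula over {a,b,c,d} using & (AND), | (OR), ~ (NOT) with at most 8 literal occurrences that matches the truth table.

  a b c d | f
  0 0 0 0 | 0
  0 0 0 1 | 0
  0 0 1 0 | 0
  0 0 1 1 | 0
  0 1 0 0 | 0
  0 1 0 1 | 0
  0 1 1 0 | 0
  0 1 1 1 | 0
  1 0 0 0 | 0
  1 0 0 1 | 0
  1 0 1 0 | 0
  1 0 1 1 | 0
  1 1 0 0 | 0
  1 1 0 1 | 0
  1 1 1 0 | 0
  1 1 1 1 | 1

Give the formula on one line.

((d & c) & ((((~b & ~c) | b) & a) & d))

  (d & c) = 0001000100010001
  ~b = 1111000011110000
  ~c = 1100110011001100
  (~b & ~c) = 1100000011000000
  ((~b & ~c) | b) = 1100111111001111
  (((~b & ~c) | b) & a) = 0000000011001111
  ((((~b & ~c) | b) & a) & d) = 0000000001000101
  ((d & c) & ((((~b & ~c) | b) & a) & d)) = 0000000000000001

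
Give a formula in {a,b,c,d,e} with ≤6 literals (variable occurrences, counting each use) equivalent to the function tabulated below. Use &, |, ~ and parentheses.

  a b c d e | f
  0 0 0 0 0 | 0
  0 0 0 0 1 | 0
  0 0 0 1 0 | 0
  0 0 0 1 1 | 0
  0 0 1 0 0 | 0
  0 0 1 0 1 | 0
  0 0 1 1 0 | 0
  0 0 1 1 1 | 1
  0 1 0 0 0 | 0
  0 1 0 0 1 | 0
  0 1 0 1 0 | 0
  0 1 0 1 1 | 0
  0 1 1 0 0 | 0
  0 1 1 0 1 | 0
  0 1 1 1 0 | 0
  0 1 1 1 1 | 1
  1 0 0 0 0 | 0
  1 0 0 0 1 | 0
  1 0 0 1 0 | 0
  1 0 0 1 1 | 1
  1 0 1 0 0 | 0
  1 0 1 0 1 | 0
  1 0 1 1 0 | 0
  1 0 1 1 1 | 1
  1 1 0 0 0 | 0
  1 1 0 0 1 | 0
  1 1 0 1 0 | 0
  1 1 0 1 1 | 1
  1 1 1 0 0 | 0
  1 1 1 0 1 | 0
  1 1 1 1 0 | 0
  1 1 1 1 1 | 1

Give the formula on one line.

((d & (c | a)) & (e & d))

  (c | a) = 00001111000011111111111111111111
  (d & (c | a)) = 00000011000000110011001100110011
  (e & d) = 00010001000100010001000100010001
  ((d & (c | a)) & (e & d)) = 00000001000000010001000100010001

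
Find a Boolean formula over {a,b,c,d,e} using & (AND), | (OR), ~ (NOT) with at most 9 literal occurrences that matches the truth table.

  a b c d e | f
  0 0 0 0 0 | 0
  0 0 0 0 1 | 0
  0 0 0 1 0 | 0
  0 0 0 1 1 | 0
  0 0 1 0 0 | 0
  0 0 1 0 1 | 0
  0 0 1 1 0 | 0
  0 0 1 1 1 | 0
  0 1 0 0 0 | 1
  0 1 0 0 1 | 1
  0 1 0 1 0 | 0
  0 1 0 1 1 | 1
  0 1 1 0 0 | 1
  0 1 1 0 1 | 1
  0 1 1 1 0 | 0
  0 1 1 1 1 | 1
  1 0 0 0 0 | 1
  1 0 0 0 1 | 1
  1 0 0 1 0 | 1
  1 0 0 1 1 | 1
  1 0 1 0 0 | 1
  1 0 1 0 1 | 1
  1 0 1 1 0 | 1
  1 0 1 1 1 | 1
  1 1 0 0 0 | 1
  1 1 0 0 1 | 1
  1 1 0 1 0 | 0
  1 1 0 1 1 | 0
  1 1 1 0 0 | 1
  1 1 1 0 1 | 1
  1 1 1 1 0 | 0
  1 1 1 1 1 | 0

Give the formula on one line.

  ~a = 11111111111111110000000000000000
  (~a & e) = 01010101010101010000000000000000
  ~b = 11111111000000001111111100000000
  ~d = 11001100110011001100110011001100
  (~b | ~d) = 11111111110011001111111111001100
  ((~a & e) | (~b | ~d)) = 11111111110111011111111111001100
  (b | a) = 00000000111111111111111111111111
  (((~a & e) | (~b | ~d)) & (b | a)) = 00000000110111011111111111001100

(((~a & e) | (~b | ~d)) & (b | a))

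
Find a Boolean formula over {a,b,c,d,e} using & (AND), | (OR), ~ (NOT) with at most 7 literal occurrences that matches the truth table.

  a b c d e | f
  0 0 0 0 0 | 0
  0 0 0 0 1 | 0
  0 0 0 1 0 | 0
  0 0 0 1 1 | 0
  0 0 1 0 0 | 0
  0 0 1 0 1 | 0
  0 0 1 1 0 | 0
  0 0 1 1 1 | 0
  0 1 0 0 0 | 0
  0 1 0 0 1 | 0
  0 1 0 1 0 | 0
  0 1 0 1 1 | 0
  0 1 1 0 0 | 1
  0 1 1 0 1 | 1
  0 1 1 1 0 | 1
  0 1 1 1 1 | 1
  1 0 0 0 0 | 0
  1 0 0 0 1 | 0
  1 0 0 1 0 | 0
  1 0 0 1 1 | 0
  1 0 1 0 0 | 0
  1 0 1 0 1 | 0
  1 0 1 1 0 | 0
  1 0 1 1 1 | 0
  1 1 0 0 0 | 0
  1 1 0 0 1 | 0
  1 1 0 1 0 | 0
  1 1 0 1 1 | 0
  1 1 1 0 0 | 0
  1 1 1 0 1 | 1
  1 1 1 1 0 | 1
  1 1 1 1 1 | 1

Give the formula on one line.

  ~b = 11111111000000001111111100000000
  ~a = 11111111111111110000000000000000
  (~a | e) = 11111111111111110101010101010101
  (d | (~a | e)) = 11111111111111110111011101110111
  (~b | (d | (~a | e))) = 11111111111111111111111101110111
  ((~b | (d | (~a | e))) & b) = 00000000111111110000000001110111
  (c & ((~b | (d | (~a | e))) & b)) = 00000000000011110000000000000111

(c & ((~b | (d | (~a | e))) & b))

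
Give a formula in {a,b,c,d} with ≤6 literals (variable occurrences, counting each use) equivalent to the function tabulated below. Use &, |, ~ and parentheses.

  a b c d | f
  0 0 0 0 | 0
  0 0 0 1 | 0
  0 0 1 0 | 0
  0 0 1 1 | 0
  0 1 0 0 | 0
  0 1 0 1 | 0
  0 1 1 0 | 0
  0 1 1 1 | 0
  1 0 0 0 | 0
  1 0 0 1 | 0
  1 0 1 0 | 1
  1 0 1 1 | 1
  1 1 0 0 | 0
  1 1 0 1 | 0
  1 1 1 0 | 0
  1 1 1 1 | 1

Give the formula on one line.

(((d | ~b) & (~c | a)) & c)

  ~b = 1111000011110000
  (d | ~b) = 1111010111110101
  ~c = 1100110011001100
  (~c | a) = 1100110011111111
  ((d | ~b) & (~c | a)) = 1100010011110101
  (((d | ~b) & (~c | a)) & c) = 0000000000110001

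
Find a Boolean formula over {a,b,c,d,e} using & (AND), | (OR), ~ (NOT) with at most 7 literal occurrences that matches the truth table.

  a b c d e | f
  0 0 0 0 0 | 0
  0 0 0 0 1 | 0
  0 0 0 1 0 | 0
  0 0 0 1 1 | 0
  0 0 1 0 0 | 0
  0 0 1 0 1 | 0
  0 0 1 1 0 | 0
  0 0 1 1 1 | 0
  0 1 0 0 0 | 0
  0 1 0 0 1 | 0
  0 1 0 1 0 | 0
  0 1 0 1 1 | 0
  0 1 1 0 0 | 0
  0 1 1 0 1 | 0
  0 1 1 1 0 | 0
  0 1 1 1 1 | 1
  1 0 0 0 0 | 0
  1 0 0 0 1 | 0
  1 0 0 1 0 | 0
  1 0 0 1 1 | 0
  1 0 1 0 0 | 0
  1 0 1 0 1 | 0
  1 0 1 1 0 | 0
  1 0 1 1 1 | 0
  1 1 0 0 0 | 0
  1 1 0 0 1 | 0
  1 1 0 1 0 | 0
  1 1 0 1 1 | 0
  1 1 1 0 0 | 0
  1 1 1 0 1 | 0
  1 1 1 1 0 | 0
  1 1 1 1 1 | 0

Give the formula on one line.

  (d & e) = 00010001000100010001000100010001
  ((d & e) & c) = 00000001000000010000000100000001
  ~a = 11111111111111110000000000000000
  (((d & e) & c) & ~a) = 00000001000000010000000000000000
  ((((d & e) & c) & ~a) & b) = 00000000000000010000000000000000

((((d & e) & c) & ~a) & b)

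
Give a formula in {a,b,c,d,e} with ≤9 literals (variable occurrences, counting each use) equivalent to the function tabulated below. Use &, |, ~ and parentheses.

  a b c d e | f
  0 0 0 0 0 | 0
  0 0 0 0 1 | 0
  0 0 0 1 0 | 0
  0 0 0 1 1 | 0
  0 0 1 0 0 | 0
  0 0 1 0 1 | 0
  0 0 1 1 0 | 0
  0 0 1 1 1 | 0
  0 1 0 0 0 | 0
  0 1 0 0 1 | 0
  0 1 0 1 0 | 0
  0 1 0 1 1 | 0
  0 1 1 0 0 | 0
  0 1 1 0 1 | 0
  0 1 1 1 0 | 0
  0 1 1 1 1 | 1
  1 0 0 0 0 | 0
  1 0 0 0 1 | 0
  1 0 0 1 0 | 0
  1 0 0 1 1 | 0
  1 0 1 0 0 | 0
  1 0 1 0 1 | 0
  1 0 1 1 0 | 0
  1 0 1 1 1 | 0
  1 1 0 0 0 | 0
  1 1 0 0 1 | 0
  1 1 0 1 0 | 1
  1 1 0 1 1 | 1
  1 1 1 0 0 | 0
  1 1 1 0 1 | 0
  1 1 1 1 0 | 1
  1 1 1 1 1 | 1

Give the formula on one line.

((~b | ((a | (c & e)) & (a | b))) & (b & d))

  ~b = 11111111000000001111111100000000
  (c & e) = 00000101000001010000010100000101
  (a | (c & e)) = 00000101000001011111111111111111
  (a | b) = 00000000111111111111111111111111
  ((a | (c & e)) & (a | b)) = 00000000000001011111111111111111
  (~b | ((a | (c & e)) & (a | b))) = 11111111000001011111111111111111
  (b & d) = 00000000001100110000000000110011
  ((~b | ((a | (c & e)) & (a | b))) & (b & d)) = 00000000000000010000000000110011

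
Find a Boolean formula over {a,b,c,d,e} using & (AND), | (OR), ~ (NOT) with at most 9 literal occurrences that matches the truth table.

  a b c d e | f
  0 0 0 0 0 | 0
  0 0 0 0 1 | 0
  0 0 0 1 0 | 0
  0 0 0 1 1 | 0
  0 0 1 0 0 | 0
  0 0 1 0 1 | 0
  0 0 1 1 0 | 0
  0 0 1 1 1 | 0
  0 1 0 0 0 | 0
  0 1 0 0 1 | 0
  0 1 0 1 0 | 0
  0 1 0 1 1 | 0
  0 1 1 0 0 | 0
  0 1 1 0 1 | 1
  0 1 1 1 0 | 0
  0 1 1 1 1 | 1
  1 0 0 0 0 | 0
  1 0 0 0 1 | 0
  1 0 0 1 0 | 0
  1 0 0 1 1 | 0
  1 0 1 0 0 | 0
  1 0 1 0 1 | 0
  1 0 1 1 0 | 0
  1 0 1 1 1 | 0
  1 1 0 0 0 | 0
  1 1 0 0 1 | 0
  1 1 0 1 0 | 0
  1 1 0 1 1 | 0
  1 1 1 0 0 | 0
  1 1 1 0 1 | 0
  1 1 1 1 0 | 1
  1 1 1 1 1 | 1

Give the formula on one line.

  (c & b) = 00000000000011110000000000001111
  ~a = 11111111111111110000000000000000
  (d | ~a) = 11111111111111110011001100110011
  ((d | ~a) & b) = 00000000111111110000000000110011
  (e | a) = 01010101010101011111111111111111
  (((d | ~a) & b) & (e | a)) = 00000000010101010000000000110011
  ((c & b) & (((d | ~a) & b) & (e | a))) = 00000000000001010000000000000011

((c & b) & (((d | ~a) & b) & (e | a)))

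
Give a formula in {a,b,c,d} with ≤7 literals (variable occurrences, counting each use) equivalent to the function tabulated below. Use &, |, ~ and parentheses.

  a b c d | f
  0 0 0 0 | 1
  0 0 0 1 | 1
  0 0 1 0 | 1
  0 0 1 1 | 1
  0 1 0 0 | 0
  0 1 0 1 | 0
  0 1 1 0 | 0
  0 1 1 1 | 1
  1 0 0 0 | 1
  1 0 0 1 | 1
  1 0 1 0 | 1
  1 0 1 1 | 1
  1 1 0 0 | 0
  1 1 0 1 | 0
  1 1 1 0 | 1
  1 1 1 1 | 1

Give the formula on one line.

(((a | d) | ~b) & (c | ~b))

  (a | d) = 0101010111111111
  ~b = 1111000011110000
  ((a | d) | ~b) = 1111010111111111
  (c | ~b) = 1111001111110011
  (((a | d) | ~b) & (c | ~b)) = 1111000111110011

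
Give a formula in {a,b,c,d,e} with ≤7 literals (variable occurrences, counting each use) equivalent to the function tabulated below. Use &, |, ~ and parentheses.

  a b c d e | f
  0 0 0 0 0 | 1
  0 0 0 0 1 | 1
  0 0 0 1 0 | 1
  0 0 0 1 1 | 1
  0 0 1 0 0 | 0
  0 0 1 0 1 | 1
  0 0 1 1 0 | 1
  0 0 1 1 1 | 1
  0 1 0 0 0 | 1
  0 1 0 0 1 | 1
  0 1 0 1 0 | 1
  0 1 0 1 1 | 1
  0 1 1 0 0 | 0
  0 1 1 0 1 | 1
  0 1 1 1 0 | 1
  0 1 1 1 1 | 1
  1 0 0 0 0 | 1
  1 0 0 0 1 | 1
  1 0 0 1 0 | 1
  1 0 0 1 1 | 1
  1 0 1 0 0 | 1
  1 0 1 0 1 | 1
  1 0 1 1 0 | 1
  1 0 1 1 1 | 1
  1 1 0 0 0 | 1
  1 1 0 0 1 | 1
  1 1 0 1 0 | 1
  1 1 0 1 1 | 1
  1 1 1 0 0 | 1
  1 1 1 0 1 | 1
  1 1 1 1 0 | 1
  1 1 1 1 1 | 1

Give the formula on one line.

((e | a) | (d | ~c))

  (e | a) = 01010101010101011111111111111111
  ~c = 11110000111100001111000011110000
  (d | ~c) = 11110011111100111111001111110011
  ((e | a) | (d | ~c)) = 11110111111101111111111111111111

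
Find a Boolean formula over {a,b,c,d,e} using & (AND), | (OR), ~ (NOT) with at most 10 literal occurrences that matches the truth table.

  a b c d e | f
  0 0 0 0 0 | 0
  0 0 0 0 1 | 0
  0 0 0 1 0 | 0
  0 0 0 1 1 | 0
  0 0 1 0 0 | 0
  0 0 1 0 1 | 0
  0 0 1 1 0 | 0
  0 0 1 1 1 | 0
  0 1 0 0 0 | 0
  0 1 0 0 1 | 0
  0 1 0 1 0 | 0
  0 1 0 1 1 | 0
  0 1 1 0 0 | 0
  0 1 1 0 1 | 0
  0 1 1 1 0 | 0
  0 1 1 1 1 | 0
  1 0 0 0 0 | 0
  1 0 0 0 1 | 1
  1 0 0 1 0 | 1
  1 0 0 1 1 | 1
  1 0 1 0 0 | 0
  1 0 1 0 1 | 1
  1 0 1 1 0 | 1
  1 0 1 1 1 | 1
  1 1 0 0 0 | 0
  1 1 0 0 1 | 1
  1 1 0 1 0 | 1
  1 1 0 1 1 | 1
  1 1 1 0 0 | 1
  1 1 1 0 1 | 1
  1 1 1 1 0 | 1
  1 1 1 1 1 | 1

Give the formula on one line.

  (e | b) = 01010101111111110101010111111111
  (c & a) = 00000000000000000000111100001111
  ((e | b) & (c & a)) = 00000000000000000000010100001111
  (d | e) = 01110111011101110111011101110111
  (((e | b) & (c & a)) | (d | e)) = 01110111011101110111011101111111
  ((((e | b) & (c & a)) | (d | e)) & a) = 00000000000000000111011101111111

((((e | b) & (c & a)) | (d | e)) & a)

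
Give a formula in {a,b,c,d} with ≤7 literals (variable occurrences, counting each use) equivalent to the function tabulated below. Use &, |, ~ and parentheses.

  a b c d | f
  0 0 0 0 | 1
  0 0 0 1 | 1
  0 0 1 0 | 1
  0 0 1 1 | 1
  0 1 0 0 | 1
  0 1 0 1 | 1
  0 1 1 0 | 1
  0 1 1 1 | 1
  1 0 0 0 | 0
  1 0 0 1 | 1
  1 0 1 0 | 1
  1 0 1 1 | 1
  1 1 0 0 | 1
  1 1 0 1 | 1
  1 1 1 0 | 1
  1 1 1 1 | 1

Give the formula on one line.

(d | (b | (~a | c)))

  ~a = 1111111100000000
  (~a | c) = 1111111100110011
  (b | (~a | c)) = 1111111100111111
  (d | (b | (~a | c))) = 1111111101111111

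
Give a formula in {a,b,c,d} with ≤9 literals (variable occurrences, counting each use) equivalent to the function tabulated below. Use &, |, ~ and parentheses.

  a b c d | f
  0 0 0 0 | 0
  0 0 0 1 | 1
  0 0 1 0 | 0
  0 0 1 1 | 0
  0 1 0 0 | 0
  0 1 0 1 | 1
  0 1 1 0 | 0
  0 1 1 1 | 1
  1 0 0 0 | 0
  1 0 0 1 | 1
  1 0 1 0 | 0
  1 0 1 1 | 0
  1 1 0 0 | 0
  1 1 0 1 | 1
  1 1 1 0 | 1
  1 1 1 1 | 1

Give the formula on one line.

((d | c) & ((((b & (a | d)) | a) | ~b) & (~c | b)))

  (d | c) = 0111011101110111
  (a | d) = 0101010111111111
  (b & (a | d)) = 0000010100001111
  ((b & (a | d)) | a) = 0000010111111111
  ~b = 1111000011110000
  (((b & (a | d)) | a) | ~b) = 1111010111111111
  ~c = 1100110011001100
  (~c | b) = 1100111111001111
  ((((b & (a | d)) | a) | ~b) & (~c | b)) = 1100010111001111
  ((d | c) & ((((b & (a | d)) | a) | ~b) & (~c | b))) = 0100010101000111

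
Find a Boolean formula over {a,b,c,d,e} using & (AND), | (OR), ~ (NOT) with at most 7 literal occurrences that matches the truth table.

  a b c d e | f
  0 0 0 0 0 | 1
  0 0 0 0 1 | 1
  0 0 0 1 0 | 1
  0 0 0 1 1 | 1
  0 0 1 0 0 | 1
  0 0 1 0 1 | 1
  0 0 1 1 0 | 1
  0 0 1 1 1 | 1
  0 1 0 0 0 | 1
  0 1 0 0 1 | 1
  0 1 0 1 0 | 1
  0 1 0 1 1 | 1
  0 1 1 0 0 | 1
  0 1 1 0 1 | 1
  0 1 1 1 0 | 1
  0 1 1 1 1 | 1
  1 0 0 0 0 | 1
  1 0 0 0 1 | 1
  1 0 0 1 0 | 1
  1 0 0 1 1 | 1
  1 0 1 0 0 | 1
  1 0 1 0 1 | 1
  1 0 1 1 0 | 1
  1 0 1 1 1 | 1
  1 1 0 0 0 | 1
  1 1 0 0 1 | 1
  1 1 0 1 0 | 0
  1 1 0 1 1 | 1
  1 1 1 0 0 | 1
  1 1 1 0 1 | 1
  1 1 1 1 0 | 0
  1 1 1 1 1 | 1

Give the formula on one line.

(~b | (((a & ~d) | e) | ((a | b) & ~a)))

  ~b = 11111111000000001111111100000000
  ~d = 11001100110011001100110011001100
  (a & ~d) = 00000000000000001100110011001100
  ((a & ~d) | e) = 01010101010101011101110111011101
  (a | b) = 00000000111111111111111111111111
  ~a = 11111111111111110000000000000000
  ((a | b) & ~a) = 00000000111111110000000000000000
  (((a & ~d) | e) | ((a | b) & ~a)) = 01010101111111111101110111011101
  (~b | (((a & ~d) | e) | ((a | b) & ~a))) = 11111111111111111111111111011101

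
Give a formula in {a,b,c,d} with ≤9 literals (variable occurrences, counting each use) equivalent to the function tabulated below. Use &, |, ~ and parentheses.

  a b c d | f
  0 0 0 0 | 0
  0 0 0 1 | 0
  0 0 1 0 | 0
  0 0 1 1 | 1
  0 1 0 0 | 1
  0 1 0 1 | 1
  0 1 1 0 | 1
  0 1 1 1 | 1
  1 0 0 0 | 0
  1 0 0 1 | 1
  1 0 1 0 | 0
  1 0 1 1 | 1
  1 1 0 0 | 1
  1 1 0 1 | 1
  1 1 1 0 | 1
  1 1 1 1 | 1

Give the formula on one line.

  (c | b) = 0011111100111111
  (d & (c | b)) = 0001010100010101
  (a | (d & (c | b))) = 0001010111111111
  (d & (a | (d & (c | b)))) = 0001010101010101
  (b | (d & (a | (d & (c | b))))) = 0001111101011111

(b | (d & (a | (d & (c | b)))))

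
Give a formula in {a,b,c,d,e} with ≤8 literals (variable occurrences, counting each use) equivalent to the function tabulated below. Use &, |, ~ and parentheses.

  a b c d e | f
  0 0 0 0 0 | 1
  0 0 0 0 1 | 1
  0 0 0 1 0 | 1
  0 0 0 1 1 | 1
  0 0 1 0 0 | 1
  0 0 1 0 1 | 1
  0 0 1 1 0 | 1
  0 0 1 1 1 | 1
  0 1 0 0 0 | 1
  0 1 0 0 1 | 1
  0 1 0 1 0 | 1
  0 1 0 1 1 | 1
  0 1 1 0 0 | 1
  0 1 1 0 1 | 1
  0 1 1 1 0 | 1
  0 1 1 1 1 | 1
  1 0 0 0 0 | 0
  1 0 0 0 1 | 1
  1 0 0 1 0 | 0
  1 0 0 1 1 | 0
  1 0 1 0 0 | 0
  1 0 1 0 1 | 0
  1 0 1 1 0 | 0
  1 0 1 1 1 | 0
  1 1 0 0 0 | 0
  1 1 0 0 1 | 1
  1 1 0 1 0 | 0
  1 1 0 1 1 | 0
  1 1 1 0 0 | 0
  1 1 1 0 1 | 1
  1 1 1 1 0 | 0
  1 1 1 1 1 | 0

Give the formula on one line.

  ~a = 11111111111111110000000000000000
  ~c = 11110000111100001111000011110000
  (b & a) = 00000000000000000000000011111111
  (d | (b & a)) = 00110011001100110011001111111111
  (~c | (d | (b & a))) = 11110011111100111111001111111111
  ((~c | (d | (b & a))) | b) = 11110011111111111111001111111111
  ~d = 11001100110011001100110011001100
  (e & ~d) = 01000100010001000100010001000100
  (((~c | (d | (b & a))) | b) & (e & ~d)) = 01000000010001000100000001000100
  (~a | (((~c | (d | (b & a))) | b) & (e & ~d))) = 11111111111111110100000001000100

(~a | (((~c | (d | (b & a))) | b) & (e & ~d)))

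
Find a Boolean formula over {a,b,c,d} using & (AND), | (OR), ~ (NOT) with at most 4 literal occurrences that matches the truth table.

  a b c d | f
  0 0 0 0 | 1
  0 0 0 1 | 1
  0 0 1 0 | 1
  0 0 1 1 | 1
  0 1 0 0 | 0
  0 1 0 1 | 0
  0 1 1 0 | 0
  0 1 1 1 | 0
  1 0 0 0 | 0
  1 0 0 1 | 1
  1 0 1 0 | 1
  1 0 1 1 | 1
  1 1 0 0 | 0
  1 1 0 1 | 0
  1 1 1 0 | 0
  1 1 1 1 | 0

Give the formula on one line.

  (d | c) = 0111011101110111
  ~a = 1111111100000000
  ((d | c) | ~a) = 1111111101110111
  ~b = 1111000011110000
  (((d | c) | ~a) & ~b) = 1111000001110000

(((d | c) | ~a) & ~b)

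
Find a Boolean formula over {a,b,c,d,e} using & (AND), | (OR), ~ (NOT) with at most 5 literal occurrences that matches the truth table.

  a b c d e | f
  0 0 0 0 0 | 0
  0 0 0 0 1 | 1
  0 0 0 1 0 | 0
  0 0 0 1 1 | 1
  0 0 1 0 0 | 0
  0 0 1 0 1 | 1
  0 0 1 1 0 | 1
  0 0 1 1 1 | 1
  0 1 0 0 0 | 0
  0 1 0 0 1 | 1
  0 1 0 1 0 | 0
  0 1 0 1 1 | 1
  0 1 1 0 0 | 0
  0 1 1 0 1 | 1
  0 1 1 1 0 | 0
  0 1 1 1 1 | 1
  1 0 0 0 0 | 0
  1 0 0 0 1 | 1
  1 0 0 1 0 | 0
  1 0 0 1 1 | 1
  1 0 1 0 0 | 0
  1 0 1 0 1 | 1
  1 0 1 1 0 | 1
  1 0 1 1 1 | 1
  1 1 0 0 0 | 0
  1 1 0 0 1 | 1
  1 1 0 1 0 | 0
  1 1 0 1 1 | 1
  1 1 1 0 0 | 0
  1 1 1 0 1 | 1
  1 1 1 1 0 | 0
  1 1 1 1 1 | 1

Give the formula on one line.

  ~b = 11111111000000001111111100000000
  (c & ~b) = 00001111000000000000111100000000
  (d & (c & ~b)) = 00000011000000000000001100000000
  ((d & (c & ~b)) | e) = 01010111010101010101011101010101

((d & (c & ~b)) | e)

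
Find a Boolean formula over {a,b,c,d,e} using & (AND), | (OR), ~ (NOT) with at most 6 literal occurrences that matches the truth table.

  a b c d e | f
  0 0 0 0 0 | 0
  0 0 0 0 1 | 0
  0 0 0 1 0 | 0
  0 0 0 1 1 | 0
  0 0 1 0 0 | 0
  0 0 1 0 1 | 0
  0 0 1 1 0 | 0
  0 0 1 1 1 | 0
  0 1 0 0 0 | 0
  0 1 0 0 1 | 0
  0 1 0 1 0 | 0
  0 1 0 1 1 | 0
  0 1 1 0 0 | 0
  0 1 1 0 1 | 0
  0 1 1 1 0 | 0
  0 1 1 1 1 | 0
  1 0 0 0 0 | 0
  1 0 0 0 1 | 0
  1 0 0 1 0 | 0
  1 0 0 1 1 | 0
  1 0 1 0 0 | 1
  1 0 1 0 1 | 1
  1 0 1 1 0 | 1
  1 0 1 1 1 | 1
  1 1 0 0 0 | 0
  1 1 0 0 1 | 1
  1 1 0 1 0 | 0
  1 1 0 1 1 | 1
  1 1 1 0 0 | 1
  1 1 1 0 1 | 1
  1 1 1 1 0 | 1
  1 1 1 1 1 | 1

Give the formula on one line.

  (c | e) = 01011111010111110101111101011111
  ~e = 10101010101010101010101010101010
  (c | b) = 00001111111111110000111111111111
  (~e | (c | b)) = 10101111111111111010111111111111
  (a & (~e | (c | b))) = 00000000000000001010111111111111
  ((c | e) & (a & (~e | (c | b)))) = 00000000000000000000111101011111

((c | e) & (a & (~e | (c | b))))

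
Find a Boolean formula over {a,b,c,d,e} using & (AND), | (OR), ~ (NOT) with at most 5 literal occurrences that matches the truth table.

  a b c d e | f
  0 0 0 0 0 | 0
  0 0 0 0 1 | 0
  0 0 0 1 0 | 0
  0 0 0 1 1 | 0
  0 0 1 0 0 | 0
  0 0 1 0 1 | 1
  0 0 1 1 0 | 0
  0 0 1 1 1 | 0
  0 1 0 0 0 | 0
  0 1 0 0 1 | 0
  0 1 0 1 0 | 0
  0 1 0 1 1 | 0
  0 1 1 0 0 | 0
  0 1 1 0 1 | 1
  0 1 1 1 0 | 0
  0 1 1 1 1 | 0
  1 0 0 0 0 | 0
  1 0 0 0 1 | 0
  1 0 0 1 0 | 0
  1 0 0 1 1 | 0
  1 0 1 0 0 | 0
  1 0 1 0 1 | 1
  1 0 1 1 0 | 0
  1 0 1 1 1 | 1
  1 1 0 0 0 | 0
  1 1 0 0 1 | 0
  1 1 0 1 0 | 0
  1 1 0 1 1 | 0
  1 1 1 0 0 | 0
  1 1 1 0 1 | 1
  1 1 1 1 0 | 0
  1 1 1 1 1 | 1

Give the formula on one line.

((c & e) & (a | ~d))

  (c & e) = 00000101000001010000010100000101
  ~d = 11001100110011001100110011001100
  (a | ~d) = 11001100110011001111111111111111
  ((c & e) & (a | ~d)) = 00000100000001000000010100000101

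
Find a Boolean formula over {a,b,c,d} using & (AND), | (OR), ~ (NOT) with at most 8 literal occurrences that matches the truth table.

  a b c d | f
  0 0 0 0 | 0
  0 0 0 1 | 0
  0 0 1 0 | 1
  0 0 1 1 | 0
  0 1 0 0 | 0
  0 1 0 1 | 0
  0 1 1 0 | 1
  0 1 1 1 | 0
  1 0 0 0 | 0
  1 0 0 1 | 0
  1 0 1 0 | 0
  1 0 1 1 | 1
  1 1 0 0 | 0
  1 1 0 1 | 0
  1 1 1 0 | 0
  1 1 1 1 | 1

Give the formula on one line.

(((~a & ~d) | (a & d)) & c)

  ~a = 1111111100000000
  ~d = 1010101010101010
  (~a & ~d) = 1010101000000000
  (a & d) = 0000000001010101
  ((~a & ~d) | (a & d)) = 1010101001010101
  (((~a & ~d) | (a & d)) & c) = 0010001000010001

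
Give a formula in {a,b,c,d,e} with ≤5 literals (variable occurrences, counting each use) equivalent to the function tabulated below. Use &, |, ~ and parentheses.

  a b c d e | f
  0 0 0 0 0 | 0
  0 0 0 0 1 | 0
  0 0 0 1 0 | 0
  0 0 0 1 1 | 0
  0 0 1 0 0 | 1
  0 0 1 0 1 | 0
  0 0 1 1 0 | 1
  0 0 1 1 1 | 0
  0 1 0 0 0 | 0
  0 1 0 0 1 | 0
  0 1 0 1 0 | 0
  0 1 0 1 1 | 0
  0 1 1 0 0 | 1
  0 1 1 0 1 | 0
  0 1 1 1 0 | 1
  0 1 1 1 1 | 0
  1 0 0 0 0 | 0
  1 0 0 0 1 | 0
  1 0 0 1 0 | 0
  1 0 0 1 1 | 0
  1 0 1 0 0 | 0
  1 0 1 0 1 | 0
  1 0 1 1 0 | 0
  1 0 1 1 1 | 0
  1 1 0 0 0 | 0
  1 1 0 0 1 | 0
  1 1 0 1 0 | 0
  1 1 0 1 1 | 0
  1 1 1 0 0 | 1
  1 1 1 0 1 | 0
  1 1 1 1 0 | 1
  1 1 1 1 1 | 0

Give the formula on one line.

((~e & c) & (b | ~a))

  ~e = 10101010101010101010101010101010
  (~e & c) = 00001010000010100000101000001010
  ~a = 11111111111111110000000000000000
  (b | ~a) = 11111111111111110000000011111111
  ((~e & c) & (b | ~a)) = 00001010000010100000000000001010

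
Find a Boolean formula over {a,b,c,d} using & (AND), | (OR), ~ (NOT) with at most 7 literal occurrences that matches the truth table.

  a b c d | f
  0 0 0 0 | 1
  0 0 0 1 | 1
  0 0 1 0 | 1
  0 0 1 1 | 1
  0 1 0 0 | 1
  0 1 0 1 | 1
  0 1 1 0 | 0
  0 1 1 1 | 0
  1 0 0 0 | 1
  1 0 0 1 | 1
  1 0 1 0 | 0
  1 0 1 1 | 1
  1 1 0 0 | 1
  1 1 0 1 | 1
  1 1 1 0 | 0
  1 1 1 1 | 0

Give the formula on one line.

((~b & (d | ~a)) | ~c)

  ~b = 1111000011110000
  ~a = 1111111100000000
  (d | ~a) = 1111111101010101
  (~b & (d | ~a)) = 1111000001010000
  ~c = 1100110011001100
  ((~b & (d | ~a)) | ~c) = 1111110011011100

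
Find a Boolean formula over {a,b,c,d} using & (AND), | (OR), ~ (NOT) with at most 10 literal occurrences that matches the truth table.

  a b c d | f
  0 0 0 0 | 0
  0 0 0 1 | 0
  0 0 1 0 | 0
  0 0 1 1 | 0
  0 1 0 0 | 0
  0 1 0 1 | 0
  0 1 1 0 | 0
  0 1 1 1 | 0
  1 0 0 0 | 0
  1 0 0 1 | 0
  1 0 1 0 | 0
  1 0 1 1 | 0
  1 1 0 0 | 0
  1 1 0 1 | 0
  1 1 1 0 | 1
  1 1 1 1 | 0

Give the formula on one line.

  (c & b) = 0000001100000011
  ~a = 1111111100000000
  (~a & c) = 0011001100000000
  ((c & b) | (~a & c)) = 0011001100000011
  ~d = 1010101010101010
  (c & ~d) = 0010001000100010
  (((c & b) | (~a & c)) & (c & ~d)) = 0010001000000010
  (a & (((c & b) | (~a & c)) & (c & ~d))) = 0000000000000010

(a & (((c & b) | (~a & c)) & (c & ~d)))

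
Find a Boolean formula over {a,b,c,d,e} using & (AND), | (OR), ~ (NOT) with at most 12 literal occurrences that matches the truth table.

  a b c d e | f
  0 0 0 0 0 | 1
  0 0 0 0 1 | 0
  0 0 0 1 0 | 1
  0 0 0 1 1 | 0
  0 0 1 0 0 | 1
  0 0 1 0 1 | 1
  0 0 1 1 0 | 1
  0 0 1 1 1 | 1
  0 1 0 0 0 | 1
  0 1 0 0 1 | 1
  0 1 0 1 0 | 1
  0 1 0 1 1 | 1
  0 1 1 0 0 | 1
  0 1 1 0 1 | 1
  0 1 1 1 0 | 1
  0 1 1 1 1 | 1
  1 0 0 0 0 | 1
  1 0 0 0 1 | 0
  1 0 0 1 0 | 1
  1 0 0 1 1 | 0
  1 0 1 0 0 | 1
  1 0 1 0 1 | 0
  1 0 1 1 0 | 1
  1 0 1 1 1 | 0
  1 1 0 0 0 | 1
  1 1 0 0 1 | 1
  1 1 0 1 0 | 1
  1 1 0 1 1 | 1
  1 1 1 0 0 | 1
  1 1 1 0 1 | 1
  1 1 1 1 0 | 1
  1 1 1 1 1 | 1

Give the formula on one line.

  ~e = 10101010101010101010101010101010
  (~e | b) = 10101010111111111010101011111111
  (e & c) = 00000101000001010000010100000101
  ~b = 11111111000000001111111100000000
  ((e & c) & ~b) = 00000101000000000000010100000000
  ~c = 11110000111100001111000011110000
  (b & a) = 00000000000000000000000011111111
  (~c | (b & a)) = 11110000111100001111000011111111
  ~a = 11111111111111110000000000000000
  ((~c | (b & a)) | ~a) = 11111111111111111111000011111111
  (((e & c) & ~b) & ((~c | (b & a)) | ~a)) = 00000101000000000000000000000000
  ((~e | b) | (((e & c) & ~b) & ((~c | (b & a)) | ~a))) = 10101111111111111010101011111111

((~e | b) | (((e & c) & ~b) & ((~c | (b & a)) | ~a)))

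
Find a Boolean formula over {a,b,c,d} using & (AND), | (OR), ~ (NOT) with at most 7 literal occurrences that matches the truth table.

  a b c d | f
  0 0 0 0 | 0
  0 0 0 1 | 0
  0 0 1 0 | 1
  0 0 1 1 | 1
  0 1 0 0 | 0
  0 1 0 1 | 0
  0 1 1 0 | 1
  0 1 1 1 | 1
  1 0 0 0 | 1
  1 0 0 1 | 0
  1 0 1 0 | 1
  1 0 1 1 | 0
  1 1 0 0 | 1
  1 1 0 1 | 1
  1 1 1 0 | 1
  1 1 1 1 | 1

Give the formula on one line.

((~a & c) | (a & (b | ~d)))

  ~a = 1111111100000000
  (~a & c) = 0011001100000000
  ~d = 1010101010101010
  (b | ~d) = 1010111110101111
  (a & (b | ~d)) = 0000000010101111
  ((~a & c) | (a & (b | ~d))) = 0011001110101111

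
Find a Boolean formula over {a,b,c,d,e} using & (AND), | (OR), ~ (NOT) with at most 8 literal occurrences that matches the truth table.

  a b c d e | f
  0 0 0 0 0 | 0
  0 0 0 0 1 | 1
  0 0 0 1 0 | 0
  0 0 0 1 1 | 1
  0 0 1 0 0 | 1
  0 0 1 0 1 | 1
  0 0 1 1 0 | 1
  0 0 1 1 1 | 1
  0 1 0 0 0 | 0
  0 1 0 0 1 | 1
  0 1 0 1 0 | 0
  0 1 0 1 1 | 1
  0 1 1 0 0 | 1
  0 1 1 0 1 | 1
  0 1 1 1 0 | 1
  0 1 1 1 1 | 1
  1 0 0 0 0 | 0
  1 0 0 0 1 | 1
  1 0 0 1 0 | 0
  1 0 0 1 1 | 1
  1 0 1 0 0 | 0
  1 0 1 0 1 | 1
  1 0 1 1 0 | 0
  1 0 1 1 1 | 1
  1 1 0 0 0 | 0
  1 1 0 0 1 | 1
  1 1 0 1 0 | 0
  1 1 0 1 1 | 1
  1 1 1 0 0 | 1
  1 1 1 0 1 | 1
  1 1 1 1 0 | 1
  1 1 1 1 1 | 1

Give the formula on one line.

  ~a = 11111111111111110000000000000000
  (b | ~a) = 11111111111111110000000011111111
  (e | (b | ~a)) = 11111111111111110101010111111111
  ((e | (b | ~a)) & c) = 00001111000011110000010100001111
  (e | ((e | (b | ~a)) & c)) = 01011111010111110101010101011111

(e | ((e | (b | ~a)) & c))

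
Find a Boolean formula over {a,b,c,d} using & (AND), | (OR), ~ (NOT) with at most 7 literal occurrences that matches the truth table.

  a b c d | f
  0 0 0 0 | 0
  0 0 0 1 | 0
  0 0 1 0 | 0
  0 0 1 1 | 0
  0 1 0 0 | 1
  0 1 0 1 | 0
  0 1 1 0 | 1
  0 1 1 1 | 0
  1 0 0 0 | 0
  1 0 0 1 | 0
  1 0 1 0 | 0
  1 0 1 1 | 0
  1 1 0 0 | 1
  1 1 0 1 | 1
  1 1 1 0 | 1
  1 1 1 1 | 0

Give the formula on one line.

  ~d = 1010101010101010
  ~c = 1100110011001100
  (a & ~c) = 0000000011001100
  ~b = 1111000011110000
  (~b & ~d) = 1010000010100000
  ((a & ~c) | (~b & ~d)) = 1010000011101100
  (~d | ((a & ~c) | (~b & ~d))) = 1010101011101110
  (b & (~d | ((a & ~c) | (~b & ~d)))) = 0000101000001110

(b & (~d | ((a & ~c) | (~b & ~d))))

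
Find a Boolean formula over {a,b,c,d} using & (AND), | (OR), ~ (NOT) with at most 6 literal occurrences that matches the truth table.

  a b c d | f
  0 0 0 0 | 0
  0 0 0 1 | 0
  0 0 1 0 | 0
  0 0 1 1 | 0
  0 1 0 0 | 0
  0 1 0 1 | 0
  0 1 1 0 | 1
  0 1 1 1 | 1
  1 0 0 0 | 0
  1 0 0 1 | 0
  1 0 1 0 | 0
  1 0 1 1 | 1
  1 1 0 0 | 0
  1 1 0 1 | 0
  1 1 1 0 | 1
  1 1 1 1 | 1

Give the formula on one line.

  (a & d) = 0000000001010101
  (b | (a & d)) = 0000111101011111
  (c & (b | (a & d))) = 0000001100010011

(c & (b | (a & d)))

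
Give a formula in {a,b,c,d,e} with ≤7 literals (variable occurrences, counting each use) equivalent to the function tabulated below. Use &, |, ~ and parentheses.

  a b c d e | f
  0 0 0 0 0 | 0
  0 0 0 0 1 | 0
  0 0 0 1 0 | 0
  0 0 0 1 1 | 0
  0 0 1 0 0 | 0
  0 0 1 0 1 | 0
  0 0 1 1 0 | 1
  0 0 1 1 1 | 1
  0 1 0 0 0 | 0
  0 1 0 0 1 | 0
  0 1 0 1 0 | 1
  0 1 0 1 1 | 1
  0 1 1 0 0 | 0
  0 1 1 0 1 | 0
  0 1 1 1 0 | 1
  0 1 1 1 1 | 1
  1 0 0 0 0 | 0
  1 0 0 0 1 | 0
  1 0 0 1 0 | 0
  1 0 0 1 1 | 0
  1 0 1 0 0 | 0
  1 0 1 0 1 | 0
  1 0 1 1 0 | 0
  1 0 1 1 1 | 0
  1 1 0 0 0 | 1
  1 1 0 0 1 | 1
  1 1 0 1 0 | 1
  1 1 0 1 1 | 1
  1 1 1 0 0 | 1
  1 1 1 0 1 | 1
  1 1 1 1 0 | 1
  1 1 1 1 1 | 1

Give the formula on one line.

  (c | b) = 00001111111111110000111111111111
  ~a = 11111111111111110000000000000000
  ((c | b) & ~a) = 00001111111111110000000000000000
  (b | ((c | b) & ~a)) = 00001111111111110000000011111111
  (a | d) = 00110011001100111111111111111111
  ((b | ((c | b) & ~a)) & (a | d)) = 00000011001100110000000011111111

((b | ((c | b) & ~a)) & (a | d))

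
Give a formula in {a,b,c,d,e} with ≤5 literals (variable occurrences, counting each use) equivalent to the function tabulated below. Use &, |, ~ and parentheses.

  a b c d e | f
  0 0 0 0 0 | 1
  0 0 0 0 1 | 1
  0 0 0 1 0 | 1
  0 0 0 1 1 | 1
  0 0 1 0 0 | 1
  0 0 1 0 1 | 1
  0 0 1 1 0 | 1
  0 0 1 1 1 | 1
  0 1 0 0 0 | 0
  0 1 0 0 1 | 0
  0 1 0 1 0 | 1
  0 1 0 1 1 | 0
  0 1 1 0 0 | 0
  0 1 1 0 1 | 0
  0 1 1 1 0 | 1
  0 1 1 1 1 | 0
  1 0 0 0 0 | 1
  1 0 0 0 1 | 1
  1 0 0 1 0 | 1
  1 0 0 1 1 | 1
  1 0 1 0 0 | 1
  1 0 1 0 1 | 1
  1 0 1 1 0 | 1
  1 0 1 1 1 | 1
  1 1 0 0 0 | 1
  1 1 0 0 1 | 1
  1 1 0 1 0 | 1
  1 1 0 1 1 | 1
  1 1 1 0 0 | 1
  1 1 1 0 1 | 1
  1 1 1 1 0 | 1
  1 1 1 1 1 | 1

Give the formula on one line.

  ~e = 10101010101010101010101010101010
  ~a = 11111111111111110000000000000000
  (~a & d) = 00110011001100110000000000000000
  (~e & (~a & d)) = 00100010001000100000000000000000
  ~b = 11111111000000001111111100000000
  (~b | a) = 11111111000000001111111111111111
  ((~e & (~a & d)) | (~b | a)) = 11111111001000101111111111111111

((~e & (~a & d)) | (~b | a))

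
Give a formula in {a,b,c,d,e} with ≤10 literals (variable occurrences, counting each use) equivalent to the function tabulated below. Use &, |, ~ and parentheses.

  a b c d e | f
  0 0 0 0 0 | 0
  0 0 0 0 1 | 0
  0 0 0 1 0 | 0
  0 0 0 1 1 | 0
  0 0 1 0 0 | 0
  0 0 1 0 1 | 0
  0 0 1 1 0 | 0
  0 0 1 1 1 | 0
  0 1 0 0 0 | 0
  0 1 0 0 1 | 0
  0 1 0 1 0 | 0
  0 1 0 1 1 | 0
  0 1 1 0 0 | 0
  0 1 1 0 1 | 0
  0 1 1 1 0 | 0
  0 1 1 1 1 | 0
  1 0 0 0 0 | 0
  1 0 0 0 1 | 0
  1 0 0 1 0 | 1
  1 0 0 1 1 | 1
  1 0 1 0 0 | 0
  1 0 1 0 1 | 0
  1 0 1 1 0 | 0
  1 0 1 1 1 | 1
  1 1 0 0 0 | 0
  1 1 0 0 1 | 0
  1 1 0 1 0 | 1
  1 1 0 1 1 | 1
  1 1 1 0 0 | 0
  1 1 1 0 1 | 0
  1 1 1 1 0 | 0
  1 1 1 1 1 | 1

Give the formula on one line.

  (d & e) = 00010001000100010001000100010001
  (c & (d & e)) = 00000001000000010000000100000001
  ~d = 11001100110011001100110011001100
  (~d | a) = 11001100110011001111111111111111
  ((c & (d & e)) & (~d | a)) = 00000000000000000000000100000001
  ~c = 11110000111100001111000011110000
  (((c & (d & e)) & (~d | a)) | ~c) = 11110000111100001111000111110001
  (a & d) = 00000000000000000011001100110011
  ((((c & (d & e)) & (~d | a)) | ~c) & (a & d)) = 00000000000000000011000100110001

((((c & (d & e)) & (~d | a)) | ~c) & (a & d))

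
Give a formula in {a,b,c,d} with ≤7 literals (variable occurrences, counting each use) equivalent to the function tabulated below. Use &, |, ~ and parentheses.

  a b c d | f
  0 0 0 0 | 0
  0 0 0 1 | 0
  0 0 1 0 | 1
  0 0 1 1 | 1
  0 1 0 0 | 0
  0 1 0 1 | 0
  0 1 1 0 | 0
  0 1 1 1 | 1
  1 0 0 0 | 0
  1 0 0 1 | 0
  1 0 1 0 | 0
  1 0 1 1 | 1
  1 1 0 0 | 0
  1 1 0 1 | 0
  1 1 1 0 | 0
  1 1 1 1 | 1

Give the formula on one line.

(((c & (~b & ~a)) | d) & (c | ~d))

  ~b = 1111000011110000
  ~a = 1111111100000000
  (~b & ~a) = 1111000000000000
  (c & (~b & ~a)) = 0011000000000000
  ((c & (~b & ~a)) | d) = 0111010101010101
  ~d = 1010101010101010
  (c | ~d) = 1011101110111011
  (((c & (~b & ~a)) | d) & (c | ~d)) = 0011000100010001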